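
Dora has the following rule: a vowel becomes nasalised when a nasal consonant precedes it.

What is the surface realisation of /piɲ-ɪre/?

The vowel /ɪ/ is adjacent to the preceding nasal /ɲ/, so it acquires [+nasal] and surfaces as [ɪ̃].

[piɲɪ̃re]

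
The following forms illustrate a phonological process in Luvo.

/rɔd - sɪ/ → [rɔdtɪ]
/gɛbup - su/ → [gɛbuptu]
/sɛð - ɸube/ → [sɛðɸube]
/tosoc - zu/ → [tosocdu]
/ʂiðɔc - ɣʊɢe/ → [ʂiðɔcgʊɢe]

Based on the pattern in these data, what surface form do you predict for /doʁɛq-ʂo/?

The data show progressive manner assimilation: /s/ → [t] after /d/; /s/ → [t] after /p/; /z/ → [d] after /c/; /ɣ/ → [g] after /c/. In each pair only manner changes, matching the preceding consonant, while place and voice stay constant.
No alternation appears in [sɛðɸube]: there the adjacent consonants already agree in manner (/ɸ/ and /ð/ are both fricatives), so this form is consistent with the same rule.
The rule targets /ʂ/ (voiceless retroflex fricative), which sits after the trigger /q/ (stop).
Changing only its manner to stop gives [ʈ] — the voiceless retroflex stop.

[doʁɛqʈo]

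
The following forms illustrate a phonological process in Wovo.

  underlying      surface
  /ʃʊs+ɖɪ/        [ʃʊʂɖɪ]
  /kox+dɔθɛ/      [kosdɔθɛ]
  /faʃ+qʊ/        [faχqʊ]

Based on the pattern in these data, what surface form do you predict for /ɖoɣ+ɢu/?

[ɖoʁɢu]

The data show regressive place assimilation: /s/ → [ʂ] before /ɖ/; /x/ → [s] before /d/; /ʃ/ → [χ] before /q/. In each pair only place changes, matching the following consonant, while manner and voice stay constant.
The rule targets /ɣ/ (voiced velar fricative), which sits before the trigger /ɢ/ (uvular).
Changing only its place to uvular gives [ʁ] — the voiced uvular fricative.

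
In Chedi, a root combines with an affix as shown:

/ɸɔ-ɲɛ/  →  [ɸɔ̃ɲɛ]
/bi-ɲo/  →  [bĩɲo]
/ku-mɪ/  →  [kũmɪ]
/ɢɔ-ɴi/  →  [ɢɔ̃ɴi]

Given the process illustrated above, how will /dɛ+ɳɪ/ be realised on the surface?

The data show regressive nasality assimilation (vowel nasalisation): /ɔ/ → [ɔ̃] before /ɲ/; /i/ → [ĩ] before /ɲ/; /u/ → [ũ] before /m/; /ɔ/ → [ɔ̃] before /ɴ/ — a vowel is nasalised by an immediately following nasal consonant.
The vowel /ɛ/ is adjacent to the following nasal /ɳ/, so it acquires [+nasal] and surfaces as [ɛ̃].

[dɛ̃ɳɪ]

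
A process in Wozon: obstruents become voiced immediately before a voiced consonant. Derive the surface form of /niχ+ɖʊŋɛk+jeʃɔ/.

The rule targets /χ/ (voiceless uvular fricative), which sits before the trigger /ɖ/ (voiced).
The voiced uvular fricative is [ʁ], so /χ/ → [ʁ].
The same rule applies at the second boundary: /k/ → [g] next to /j/.

[niʁɖʊŋɛgjeʃɔ]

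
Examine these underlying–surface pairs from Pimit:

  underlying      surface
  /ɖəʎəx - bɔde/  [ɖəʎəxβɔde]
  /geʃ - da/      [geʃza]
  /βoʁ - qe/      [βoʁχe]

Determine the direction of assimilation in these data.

progressive

Comparing underlying and surface forms, /b/ → [β] is the alternation; the neighbouring /x/ is constant.
/b/ is a stop while /x/ is a fricative; the output [β] is a fricative, matching the trigger — so the feature that spreads is manner.
The same holds elsewhere in the data: /d/ → [z] after /ʃ/ (stop → fricative, matching a fricative); /q/ → [χ] after /ʁ/ (stop → fricative, matching a fricative) — only manner changes, and always toward the preceding segment.
The trigger is the preceding segment, so the direction is progressive (perseverative).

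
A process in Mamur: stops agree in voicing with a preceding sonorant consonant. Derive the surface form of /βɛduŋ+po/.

[βɛduŋbo]

/p/ is a voiceless bilabial stop. The preceding trigger /ŋ/ is voiced, so /p/ must become voiced as well.
Changing only its voicing to voiced gives [b] — the voiced bilabial stop.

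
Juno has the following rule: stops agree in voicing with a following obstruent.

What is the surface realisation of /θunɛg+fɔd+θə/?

The rule targets /g/ (voiced velar stop), which sits before the trigger /f/ (voiceless).
A voiceless velar stop is [k], so the surface segment is [k].
The same rule applies at the second boundary: /d/ → [t] next to /θ/.

[θunɛkfɔtθə]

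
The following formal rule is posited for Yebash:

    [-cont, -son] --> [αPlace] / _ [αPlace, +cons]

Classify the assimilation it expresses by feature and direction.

The shared variable α links the value of the place features (abbreviated [Place]) on the target to the same value on the neighbouring segment, so place is the feature that assimilates.
Since the environment is written after the underscore, the trigger follows the target; the direction is regressive.

regressive place assimilation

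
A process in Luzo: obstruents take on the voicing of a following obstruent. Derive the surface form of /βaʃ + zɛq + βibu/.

/ʃ/ is a voiceless postalveolar fricative. The following trigger /z/ is voiced, so /ʃ/ must become voiced as well.
Changing only its voicing to voiced gives [ʒ] — the voiced postalveolar fricative.
At the second juncture, /q/ likewise becomes [ɢ] adjacent to /β/.

[βaʒzɛɢβibu]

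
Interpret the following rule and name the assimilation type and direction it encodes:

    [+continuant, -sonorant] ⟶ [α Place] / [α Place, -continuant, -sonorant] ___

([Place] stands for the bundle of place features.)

The rule copies the place features (abbreviated [Place]) from the environment onto the target, so the assimilating feature is place.
Since the environment is written before the underscore, the trigger precedes the target; the direction is progressive.

progressive place assimilation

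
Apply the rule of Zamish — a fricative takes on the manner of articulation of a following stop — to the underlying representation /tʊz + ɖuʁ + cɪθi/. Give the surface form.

The rule targets /z/ (voiced alveolar fricative), which sits before the trigger /ɖ/ (stop).
A voiced alveolar stop is [d], so the surface segment is [d].
At the second juncture, /ʁ/ likewise becomes [ɢ] adjacent to /c/.

[tʊdɖuɢcɪθi]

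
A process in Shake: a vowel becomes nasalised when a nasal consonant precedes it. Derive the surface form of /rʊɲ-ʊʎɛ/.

The vowel /ʊ/ is adjacent to the preceding nasal /ɲ/, so it acquires [+nasal] and surfaces as [ʊ̃].

[rʊɲʊ̃ʎɛ]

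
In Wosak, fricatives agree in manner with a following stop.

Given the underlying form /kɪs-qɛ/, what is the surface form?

/s/ is a voiceless alveolar fricative. The following trigger /q/ is a stop, so /s/ must become a stop as well.
The voiceless alveolar stop is [t], so /s/ → [t].

[kɪtqɛ]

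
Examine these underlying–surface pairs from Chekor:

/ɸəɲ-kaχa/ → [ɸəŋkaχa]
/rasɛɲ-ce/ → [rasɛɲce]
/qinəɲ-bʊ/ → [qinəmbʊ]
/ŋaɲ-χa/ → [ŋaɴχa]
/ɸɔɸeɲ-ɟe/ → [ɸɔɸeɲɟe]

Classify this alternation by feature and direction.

The segment that alternates is /ɲ/, which surfaces as [ŋ] when adjacent to /k/.
/ɲ/ is palatal while /k/ is velar; the output [ŋ] is velar, matching the trigger — so the feature that spreads is place.
Manner and voice are unchanged, so the assimilation is partial, not total.
The same holds elsewhere in the data: /ɲ/ → [m] before /b/ (palatal → bilabial, matching bilabial); /ɲ/ → [ɴ] before /χ/ (palatal → uvular, matching uvular) — only place changes, and always toward the following segment.
Nothing changes in [rasɛɲce], [ɸɔɸeɲɟe]: there the adjacent consonants already agree in place (/ɲ/ and /c/ are both palatal; /ɲ/ and /ɟ/ are both palatal), so these forms are consistent with the same rule.
The trigger is the following segment, so the direction is regressive (anticipatory).

regressive place assimilation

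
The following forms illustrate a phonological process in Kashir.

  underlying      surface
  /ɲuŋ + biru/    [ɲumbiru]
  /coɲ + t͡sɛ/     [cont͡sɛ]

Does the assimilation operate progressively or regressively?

regressive

The segment that alternates is /ŋ/, which surfaces as [m] when adjacent to /b/.
The change velar → bilabial matches the place of the following /b/, identifying this as place assimilation.
The other alternating form patterns the same way: /ɲ/ → [n] before /t͡s/ (palatal → alveolar, matching alveolar) — only place changes, and always toward the following segment.
The trigger is the following segment, so the direction is regressive (anticipatory).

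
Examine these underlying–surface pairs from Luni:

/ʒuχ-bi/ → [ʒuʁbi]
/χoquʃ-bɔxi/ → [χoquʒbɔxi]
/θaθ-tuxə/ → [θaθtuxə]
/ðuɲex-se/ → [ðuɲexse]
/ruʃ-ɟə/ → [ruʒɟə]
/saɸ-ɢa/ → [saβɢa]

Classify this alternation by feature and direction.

Underlying /χ/ is realised as [ʁ] next to /b/; /b/ itself does not change.
The change voiceless → voiced matches the voicing of the following /b/, identifying this as voicing assimilation.
Place and manner are unchanged, so the assimilation is partial, not total.
The same holds elsewhere in the data: /ʃ/ → [ʒ] before /b/ (voiceless → voiced, matching voiced); /ʃ/ → [ʒ] before /ɟ/ (voiceless → voiced, matching voiced); /ɸ/ → [β] before /ɢ/ (voiceless → voiced, matching voiced) — only voicing changes, and always toward the following segment.
Nothing changes in [θaθtuxə], [ðuɲexse]: there the adjacent consonants already agree in voicing (/θ/ and /t/ are both voiceless; /x/ and /s/ are both voiceless), so these forms are consistent with the same rule.
The trigger is the following segment, so the direction is regressive (anticipatory).

regressive voicing assimilation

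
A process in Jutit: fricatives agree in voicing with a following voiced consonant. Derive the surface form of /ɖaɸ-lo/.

/ɸ/ is a voiceless bilabial fricative. The following trigger /l/ is voiced, so /ɸ/ must become voiced as well.
A voiced bilabial fricative is [β], so the surface segment is [β].

[ɖaβlo]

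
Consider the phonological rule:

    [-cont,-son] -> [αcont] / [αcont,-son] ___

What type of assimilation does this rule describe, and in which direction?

The rule copies [cont] (continuancy) from the environment onto the target stops; since [±cont] encodes the stop/fricative manner contrast, the assimilating dimension is manner.
The conditioning segment sits to the left of the focus bar, meaning the trigger precedes the segment that changes — progressive assimilation.

progressive manner assimilation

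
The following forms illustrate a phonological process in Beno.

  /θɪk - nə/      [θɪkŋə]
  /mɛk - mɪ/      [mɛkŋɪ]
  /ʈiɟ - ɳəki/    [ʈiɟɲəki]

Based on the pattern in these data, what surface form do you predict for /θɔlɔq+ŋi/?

[θɔlɔqɴi]

The data show progressive place assimilation: /n/ → [ŋ] after /k/; /m/ → [ŋ] after /k/; /ɳ/ → [ɲ] after /ɟ/. In each pair only place changes, matching the preceding consonant, while manner and voice stay constant.
The rule targets /ŋ/ (voiced velar nasal), which sits after the trigger /q/ (uvular).
Changing only its place to uvular gives [ɴ] — the voiced uvular nasal.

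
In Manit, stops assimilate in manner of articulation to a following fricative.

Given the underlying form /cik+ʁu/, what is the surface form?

The rule targets /k/ (voiceless velar stop), which sits before the trigger /ʁ/ (fricative).
Changing only its manner to fricative gives [x] — the voiceless velar fricative.

[cixʁu]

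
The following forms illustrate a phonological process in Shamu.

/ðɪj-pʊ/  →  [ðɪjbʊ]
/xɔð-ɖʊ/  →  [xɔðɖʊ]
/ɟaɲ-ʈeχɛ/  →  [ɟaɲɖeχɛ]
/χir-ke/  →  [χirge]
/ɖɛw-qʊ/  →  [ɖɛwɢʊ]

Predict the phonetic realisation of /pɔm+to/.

[pɔmdo]

The data show progressive voicing assimilation: /p/ → [b] after /j/; /ʈ/ → [ɖ] after /ɲ/; /k/ → [g] after /r/; /q/ → [ɢ] after /w/. In each pair only voicing changes, matching the preceding consonant, while place and manner stay constant.
No alternation appears in [xɔðɖʊ]: there the adjacent consonants already agree in voicing (/ɖ/ and /ð/ are both voiced), so this form is consistent with the same rule.
The rule targets /t/ (voiceless alveolar stop), which sits after the trigger /m/ (voiced).
Changing only its voicing to voiced gives [d] — the voiced alveolar stop.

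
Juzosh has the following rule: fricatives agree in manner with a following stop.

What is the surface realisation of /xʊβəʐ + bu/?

The rule targets /ʐ/ (voiced retroflex fricative), which sits before the trigger /b/ (stop).
A voiced retroflex stop is [ɖ], so the surface segment is [ɖ].

[xʊβəɖbu]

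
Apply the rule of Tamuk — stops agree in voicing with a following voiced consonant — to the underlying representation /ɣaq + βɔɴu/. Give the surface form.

[ɣaɢβɔɴu]

The rule targets /q/ (voiceless uvular stop), which sits before the trigger /β/ (voiced).
A voiced uvular stop is [ɢ], so the surface segment is [ɢ].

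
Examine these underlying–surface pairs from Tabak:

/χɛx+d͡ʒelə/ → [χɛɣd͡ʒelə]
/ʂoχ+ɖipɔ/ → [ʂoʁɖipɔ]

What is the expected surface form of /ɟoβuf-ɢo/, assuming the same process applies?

The data show regressive voicing assimilation: /x/ → [ɣ] before /d͡ʒ/; /χ/ → [ʁ] before /ɖ/. In each pair only voicing changes, matching the following consonant, while place and manner stay constant.
/f/ is a voiceless labiodental fricative. The following trigger /ɢ/ is voiced, so /f/ must become voiced as well.
The voiced labiodental fricative is [v], so /f/ → [v].

[ɟoβuvɢo]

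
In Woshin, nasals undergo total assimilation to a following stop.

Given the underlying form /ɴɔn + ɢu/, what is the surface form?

[ɴɔɢɢu]

/n/ is the segment targeted by the rule; it sits immediately before /ɢ/, so it assimilates completely and surfaces as [ɢ].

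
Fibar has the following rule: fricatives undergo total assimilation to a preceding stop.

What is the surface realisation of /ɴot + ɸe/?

/ɸ/ is the segment targeted by the rule; it sits immediately after /t/, so it assimilates completely and surfaces as [t].

[ɴotte]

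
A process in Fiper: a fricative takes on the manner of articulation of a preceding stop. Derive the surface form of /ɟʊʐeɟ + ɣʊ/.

[ɟʊʐeɟgʊ]

/ɣ/ is a voiced velar fricative. The preceding trigger /ɟ/ is a stop, so /ɣ/ must become a stop as well.
Changing only its manner to stop gives [g] — the voiced velar stop.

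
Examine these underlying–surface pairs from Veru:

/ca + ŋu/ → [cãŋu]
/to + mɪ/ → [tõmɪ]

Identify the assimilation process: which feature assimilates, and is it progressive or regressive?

regressive nasality assimilation (vowel nasalisation)

The vowel /a/ surfaces as nasalised [ã] next to the following nasal /ŋ/ — it has acquired the [+nasal] feature of its neighbour.
The other form shows the same pattern: /o/ → [õ] before /m/ — each time a vowel is nasalised next to a following nasal.
Because the conditioning nasal is to the right of the vowel that changes, the process is regressive (anticipatory).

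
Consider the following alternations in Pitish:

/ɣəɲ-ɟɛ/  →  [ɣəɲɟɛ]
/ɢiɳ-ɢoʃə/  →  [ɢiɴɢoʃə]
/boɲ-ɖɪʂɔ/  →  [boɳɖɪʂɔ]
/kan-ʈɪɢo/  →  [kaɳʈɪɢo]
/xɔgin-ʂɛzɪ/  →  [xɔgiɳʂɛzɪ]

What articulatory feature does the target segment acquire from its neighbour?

The segment that alternates is /ɳ/, which surfaces as [ɴ] when adjacent to /ɢ/.
/ɳ/ is retroflex while /ɢ/ is uvular; the output [ɴ] is uvular, matching the trigger — so the feature that spreads is place.
The same holds elsewhere in the data: /ɲ/ → [ɳ] before /ɖ/ (palatal → retroflex, matching retroflex); /n/ → [ɳ] before /ʈ/ (alveolar → retroflex, matching retroflex); /n/ → [ɳ] before /ʂ/ (alveolar → retroflex, matching retroflex) — only place changes, and always toward the following segment.
No alternation appears in [ɣəɲɟɛ]: there the adjacent consonants already agree in place (/ɲ/ and /ɟ/ are both palatal), so this form is consistent with the same rule.

place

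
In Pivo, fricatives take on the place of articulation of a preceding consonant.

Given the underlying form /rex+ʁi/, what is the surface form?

/ʁ/ is a voiced uvular fricative. The preceding trigger /x/ is velar, so /ʁ/ must become velar as well.
The voiced velar fricative is [ɣ], so /ʁ/ → [ɣ].

[rexɣi]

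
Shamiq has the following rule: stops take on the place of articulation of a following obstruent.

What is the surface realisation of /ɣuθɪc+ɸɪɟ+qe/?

[ɣuθɪpɸɪɢqe]

The rule targets /c/ (voiceless palatal stop), which sits before the trigger /ɸ/ (bilabial).
A voiceless bilabial stop is [p], so the surface segment is [p].
At the second juncture, /ɟ/ likewise becomes [ɢ] adjacent to /q/.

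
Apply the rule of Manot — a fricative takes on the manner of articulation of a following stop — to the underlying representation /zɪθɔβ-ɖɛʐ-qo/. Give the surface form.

/β/ is a voiced bilabial fricative. The following trigger /ɖ/ is a stop, so /β/ must become a stop as well.
Changing only its manner to stop gives [b] — the voiced bilabial stop.
The same rule applies at the second boundary: /ʐ/ → [ɖ] next to /q/.

[zɪθɔbɖɛɖqo]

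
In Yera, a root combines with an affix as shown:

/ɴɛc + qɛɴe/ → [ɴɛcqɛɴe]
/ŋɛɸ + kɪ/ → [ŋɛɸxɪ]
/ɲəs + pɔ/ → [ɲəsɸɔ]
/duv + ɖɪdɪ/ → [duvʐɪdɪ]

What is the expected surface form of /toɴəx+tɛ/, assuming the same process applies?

The data show progressive manner assimilation: /k/ → [x] after /ɸ/; /p/ → [ɸ] after /s/; /ɖ/ → [ʐ] after /v/. In each pair only manner changes, matching the preceding consonant, while place and voice stay constant.
Nothing changes in [ɴɛcqɛɴe]: there the adjacent consonants already agree in manner (/q/ and /c/ are both stops), so this form is consistent with the same rule.
/t/ is a voiceless alveolar stop. The preceding trigger /x/ is a fricative, so /t/ must become a fricative as well.
The voiceless alveolar fricative is [s], so /t/ → [s].

[toɴəxsɛ]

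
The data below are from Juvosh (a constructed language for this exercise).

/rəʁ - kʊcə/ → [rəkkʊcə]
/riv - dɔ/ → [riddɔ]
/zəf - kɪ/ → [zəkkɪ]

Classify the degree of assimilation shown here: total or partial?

Underlying /ʁ/ is realised as [k] next to /k/; /k/ itself does not change.
The output [k] is identical to the trigger /k/ — every feature (place, manner, voicing) has been copied — so this is total assimilation.
The other forms behave the same way: /v/ → [d] before /d/; /f/ → [k] before /k/ — in each case the output is a copy of the following consonant.

total assimilation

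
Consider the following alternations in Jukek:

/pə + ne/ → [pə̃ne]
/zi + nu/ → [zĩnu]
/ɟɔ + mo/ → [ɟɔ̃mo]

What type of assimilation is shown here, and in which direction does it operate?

The vowel /ə/ surfaces as nasalised [ə̃] next to the following nasal /n/ — it has acquired the [+nasal] feature of its neighbour.
The other forms show the same pattern: /i/ → [ĩ] before /n/; /ɔ/ → [ɔ̃] before /m/ — each time a vowel is nasalised next to a following nasal.
Because the conditioning nasal is to the right of the vowel that changes, the process is regressive (anticipatory).

regressive nasality assimilation (vowel nasalisation)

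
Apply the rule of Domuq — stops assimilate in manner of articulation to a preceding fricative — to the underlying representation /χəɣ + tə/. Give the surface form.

[χəɣsə]

The rule targets /t/ (voiceless alveolar stop), which sits after the trigger /ɣ/ (fricative).
A voiceless alveolar fricative is [s], so the surface segment is [s].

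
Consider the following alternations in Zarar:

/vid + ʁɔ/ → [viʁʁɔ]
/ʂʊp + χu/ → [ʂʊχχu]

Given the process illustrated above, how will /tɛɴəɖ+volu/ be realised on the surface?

The data show regressive total assimilation (/d/ → [ʁ] before /ʁ/; /p/ → [χ] before /χ/): in every case the target segment becomes identical to its following neighbour, copying more than a single feature.
/ɖ/ is the segment targeted by the rule; it sits immediately before /v/, so it assimilates completely and surfaces as [v].

[tɛɴəvvolu]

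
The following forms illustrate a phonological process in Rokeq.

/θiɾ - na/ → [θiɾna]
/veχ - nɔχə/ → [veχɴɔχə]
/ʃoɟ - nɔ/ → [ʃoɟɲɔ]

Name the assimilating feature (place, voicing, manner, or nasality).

place

Comparing underlying and surface forms, /n/ → [ɴ] is the alternation; the neighbouring /χ/ is constant.
/n/ is alveolar while /χ/ is uvular; the output [ɴ] is uvular, matching the trigger — so the feature that spreads is place.
The other alternating form patterns the same way: /n/ → [ɲ] after /ɟ/ (alveolar → palatal, matching palatal) — only place changes, and always toward the preceding segment.
Nothing changes in [θiɾna]: there the adjacent consonants already agree in place (/n/ and /ɾ/ are both alveolar), so this form is consistent with the same rule.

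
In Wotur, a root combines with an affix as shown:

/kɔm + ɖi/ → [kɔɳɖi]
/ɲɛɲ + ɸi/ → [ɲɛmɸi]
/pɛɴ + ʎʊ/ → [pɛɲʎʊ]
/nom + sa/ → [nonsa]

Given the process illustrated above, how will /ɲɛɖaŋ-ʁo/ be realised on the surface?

The data show regressive place assimilation: /m/ → [ɳ] before /ɖ/; /ɲ/ → [m] before /ɸ/; /ɴ/ → [ɲ] before /ʎ/; /m/ → [n] before /s/. In each pair only place changes, matching the following consonant, while manner and voice stay constant.
/ŋ/ is a voiced velar nasal. The following trigger /ʁ/ is uvular, so /ŋ/ must become uvular as well.
A voiced uvular nasal is [ɴ], so the surface segment is [ɴ].

[ɲɛɖaɴʁo]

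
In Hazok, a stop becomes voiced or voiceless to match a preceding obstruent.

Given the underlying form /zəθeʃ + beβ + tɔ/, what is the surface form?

[zəθeʃpeβdɔ]

/b/ is a voiced bilabial stop. The preceding trigger /ʃ/ is voiceless, so /b/ must become voiceless as well.
The voiceless bilabial stop is [p], so /b/ → [p].
At the second juncture, /t/ likewise becomes [d] adjacent to /β/.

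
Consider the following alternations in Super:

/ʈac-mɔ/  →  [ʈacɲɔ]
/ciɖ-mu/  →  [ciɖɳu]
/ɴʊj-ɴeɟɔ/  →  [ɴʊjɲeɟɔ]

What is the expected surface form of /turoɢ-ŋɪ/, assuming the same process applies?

The data show progressive place assimilation: /m/ → [ɲ] after /c/; /m/ → [ɳ] after /ɖ/; /ɴ/ → [ɲ] after /j/. In each pair only place changes, matching the preceding consonant, while manner and voice stay constant.
/ŋ/ is a voiced velar nasal. The preceding trigger /ɢ/ is uvular, so /ŋ/ must become uvular as well.
The voiced uvular nasal is [ɴ], so /ŋ/ → [ɴ].

[turoɢɴɪ]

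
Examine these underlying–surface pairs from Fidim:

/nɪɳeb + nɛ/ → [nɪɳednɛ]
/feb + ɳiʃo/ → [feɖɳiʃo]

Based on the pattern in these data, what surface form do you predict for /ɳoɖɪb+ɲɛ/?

[ɳoɖɪɟɲɛ]

The data show regressive place assimilation: /b/ → [d] before /n/; /b/ → [ɖ] before /ɳ/. In each pair only place changes, matching the following consonant, while manner and voice stay constant.
/b/ is a voiced bilabial stop. The following trigger /ɲ/ is palatal, so /b/ must become palatal as well.
A voiced palatal stop is [ɟ], so the surface segment is [ɟ].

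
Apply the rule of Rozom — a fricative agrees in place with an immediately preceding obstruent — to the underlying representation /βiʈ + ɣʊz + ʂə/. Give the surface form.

[βiʈʐʊzsə]

The rule targets /ɣ/ (voiced velar fricative), which sits after the trigger /ʈ/ (retroflex).
A voiced retroflex fricative is [ʐ], so the surface segment is [ʐ].
At the second juncture, /ʂ/ likewise becomes [s] adjacent to /z/.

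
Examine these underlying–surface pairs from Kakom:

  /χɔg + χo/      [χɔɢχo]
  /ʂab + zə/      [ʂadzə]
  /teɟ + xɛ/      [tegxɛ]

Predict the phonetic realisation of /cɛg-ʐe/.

[cɛɖʐe]

The data show regressive place assimilation: /g/ → [ɢ] before /χ/; /b/ → [d] before /z/; /ɟ/ → [g] before /x/. In each pair only place changes, matching the following consonant, while manner and voice stay constant.
/g/ is a voiced velar stop. The following trigger /ʐ/ is retroflex, so /g/ must become retroflex as well.
Changing only its place to retroflex gives [ɖ] — the voiced retroflex stop.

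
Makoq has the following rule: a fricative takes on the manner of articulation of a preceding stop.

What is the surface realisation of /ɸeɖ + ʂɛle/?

The rule targets /ʂ/ (voiceless retroflex fricative), which sits after the trigger /ɖ/ (stop).
A voiceless retroflex stop is [ʈ], so the surface segment is [ʈ].

[ɸeɖʈɛle]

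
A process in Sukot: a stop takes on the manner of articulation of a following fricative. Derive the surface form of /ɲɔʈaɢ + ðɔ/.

The rule targets /ɢ/ (voiced uvular stop), which sits before the trigger /ð/ (fricative).
The voiced uvular fricative is [ʁ], so /ɢ/ → [ʁ].

[ɲɔʈaʁðɔ]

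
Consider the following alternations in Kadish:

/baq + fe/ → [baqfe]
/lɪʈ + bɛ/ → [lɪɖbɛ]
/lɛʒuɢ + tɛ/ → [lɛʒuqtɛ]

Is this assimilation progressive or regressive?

Underlying /ʈ/ is realised as [ɖ] next to /b/; /b/ itself does not change.
The change voiceless → voiced matches the voicing of the following /b/, identifying this as voicing assimilation.
The other alternating form patterns the same way: /ɢ/ → [q] before /t/ (voiced → voiceless, matching voiceless) — only voicing changes, and always toward the following segment.
No alternation appears in [baqfe]: there the adjacent consonants already agree in voicing (/q/ and /f/ are both voiceless), so this form is consistent with the same rule.
Since the segment that changes precedes the conditioning segment, the assimilation is regressive.

regressive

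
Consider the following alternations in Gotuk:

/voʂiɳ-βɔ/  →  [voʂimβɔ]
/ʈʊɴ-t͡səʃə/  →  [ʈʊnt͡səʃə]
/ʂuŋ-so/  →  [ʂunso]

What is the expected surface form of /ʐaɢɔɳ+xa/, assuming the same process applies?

[ʐaɢɔŋxa]

The data show regressive place assimilation: /ɳ/ → [m] before /β/; /ɴ/ → [n] before /t͡s/; /ŋ/ → [n] before /s/. In each pair only place changes, matching the following consonant, while manner and voice stay constant.
The rule targets /ɳ/ (voiced retroflex nasal), which sits before the trigger /x/ (velar).
Changing only its place to velar gives [ŋ] — the voiced velar nasal.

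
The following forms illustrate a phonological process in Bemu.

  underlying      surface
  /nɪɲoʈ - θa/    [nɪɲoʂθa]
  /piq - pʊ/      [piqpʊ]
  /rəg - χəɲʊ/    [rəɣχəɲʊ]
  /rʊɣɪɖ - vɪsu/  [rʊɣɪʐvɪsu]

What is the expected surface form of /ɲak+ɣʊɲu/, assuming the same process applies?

[ɲaxɣʊɲu]

The data show regressive manner assimilation: /ʈ/ → [ʂ] before /θ/; /g/ → [ɣ] before /χ/; /ɖ/ → [ʐ] before /v/. In each pair only manner changes, matching the following consonant, while place and voice stay constant.
Nothing changes in [piqpʊ]: there the adjacent consonants already agree in manner (/q/ and /p/ are both stops), so this form is consistent with the same rule.
The rule targets /k/ (voiceless velar stop), which sits before the trigger /ɣ/ (fricative).
The voiceless velar fricative is [x], so /k/ → [x].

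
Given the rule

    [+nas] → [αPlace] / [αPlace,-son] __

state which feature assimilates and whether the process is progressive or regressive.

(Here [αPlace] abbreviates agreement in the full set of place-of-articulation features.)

The rule copies the place features (abbreviated [Place]) from the environment onto the target, so the assimilating feature is place.
Since the environment is written before the underscore, the trigger precedes the target; the direction is progressive.

progressive place assimilation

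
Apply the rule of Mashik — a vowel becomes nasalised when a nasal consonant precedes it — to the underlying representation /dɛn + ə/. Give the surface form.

[dɛnə̃]

/ə/ sits next to the nasal /n/ and is therefore nasalised to [ə̃].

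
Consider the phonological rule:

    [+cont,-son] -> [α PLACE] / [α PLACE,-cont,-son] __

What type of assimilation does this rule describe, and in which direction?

progressive place assimilation

The rule copies the place features (abbreviated [PLACE]) from the environment onto the target, so the assimilating feature is place.
Since the environment is written before the underscore, the trigger precedes the target; the direction is progressive.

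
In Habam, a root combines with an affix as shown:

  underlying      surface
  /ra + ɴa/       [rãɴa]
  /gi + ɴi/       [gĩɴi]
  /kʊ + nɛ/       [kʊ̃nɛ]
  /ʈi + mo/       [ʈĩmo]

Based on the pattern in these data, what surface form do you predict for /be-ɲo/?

The data show regressive nasality assimilation (vowel nasalisation): /a/ → [ã] before /ɴ/; /i/ → [ĩ] before /ɴ/; /ʊ/ → [ʊ̃] before /n/; /i/ → [ĩ] before /m/ — a vowel is nasalised by an immediately following nasal consonant.
The vowel /e/ is adjacent to the following nasal /ɲ/, so it acquires [+nasal] and surfaces as [ẽ].

[bẽɲo]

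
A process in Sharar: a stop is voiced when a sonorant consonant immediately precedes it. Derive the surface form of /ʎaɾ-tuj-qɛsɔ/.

The rule targets /t/ (voiceless alveolar stop), which sits after the trigger /ɾ/ (voiced).
Changing only its voicing to voiced gives [d] — the voiced alveolar stop.
The same rule applies at the second boundary: /q/ → [ɢ] next to /j/.

[ʎaɾdujɢɛsɔ]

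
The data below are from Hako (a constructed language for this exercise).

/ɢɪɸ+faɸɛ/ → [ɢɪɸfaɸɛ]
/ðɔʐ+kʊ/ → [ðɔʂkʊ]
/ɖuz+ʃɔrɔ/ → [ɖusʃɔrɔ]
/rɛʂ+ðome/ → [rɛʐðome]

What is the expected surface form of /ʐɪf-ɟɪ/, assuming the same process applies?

[ʐɪvɟɪ]

The data show regressive voicing assimilation: /ʐ/ → [ʂ] before /k/; /z/ → [s] before /ʃ/; /ʂ/ → [ʐ] before /ð/. In each pair only voicing changes, matching the following consonant, while place and manner stay constant.
Nothing changes in [ɢɪɸfaɸɛ]: there the adjacent consonants already agree in voicing (/ɸ/ and /f/ are both voiceless), so this form is consistent with the same rule.
/f/ is a voiceless labiodental fricative. The following trigger /ɟ/ is voiced, so /f/ must become voiced as well.
A voiced labiodental fricative is [v], so the surface segment is [v].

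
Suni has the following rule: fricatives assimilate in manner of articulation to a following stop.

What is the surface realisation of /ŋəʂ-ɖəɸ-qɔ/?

[ŋəʈɖəpqɔ]

The rule targets /ʂ/ (voiceless retroflex fricative), which sits before the trigger /ɖ/ (stop).
Changing only its manner to stop gives [ʈ] — the voiceless retroflex stop.
At the second juncture, /ɸ/ likewise becomes [p] adjacent to /q/.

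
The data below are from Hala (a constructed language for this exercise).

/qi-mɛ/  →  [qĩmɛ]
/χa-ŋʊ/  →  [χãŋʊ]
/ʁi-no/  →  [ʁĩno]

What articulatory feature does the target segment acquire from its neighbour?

The vowel /i/ surfaces as nasalised [ĩ] next to the following nasal /m/ — it has acquired the [+nasal] feature of its neighbour.
Likewise in the remaining data: /a/ → [ã] before /ŋ/; /i/ → [ĩ] before /n/ — each time a vowel is nasalised next to a following nasal.

nasality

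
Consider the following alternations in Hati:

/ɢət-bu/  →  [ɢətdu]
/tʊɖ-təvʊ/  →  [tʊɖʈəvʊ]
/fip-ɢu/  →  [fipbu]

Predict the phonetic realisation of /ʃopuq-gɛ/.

The data show progressive place assimilation: /b/ → [d] after /t/; /t/ → [ʈ] after /ɖ/; /ɢ/ → [b] after /p/. In each pair only place changes, matching the preceding consonant, while manner and voice stay constant.
The rule targets /g/ (voiced velar stop), which sits after the trigger /q/ (uvular).
The voiced uvular stop is [ɢ], so /g/ → [ɢ].

[ʃopuqɢɛ]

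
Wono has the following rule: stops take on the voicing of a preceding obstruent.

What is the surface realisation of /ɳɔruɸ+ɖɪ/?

[ɳɔruɸʈɪ]

The rule targets /ɖ/ (voiced retroflex stop), which sits after the trigger /ɸ/ (voiceless).
A voiceless retroflex stop is [ʈ], so the surface segment is [ʈ].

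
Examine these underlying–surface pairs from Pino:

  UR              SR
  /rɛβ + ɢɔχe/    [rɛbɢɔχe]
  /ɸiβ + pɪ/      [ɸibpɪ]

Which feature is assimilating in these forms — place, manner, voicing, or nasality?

Comparing underlying and surface forms, /β/ → [b] is the alternation; the neighbouring /ɢ/ is constant.
/β/ is a fricative while /ɢ/ is a stop; the output [b] is a stop, matching the trigger — so the feature that spreads is manner.
The other alternating form patterns the same way: /β/ → [b] before /p/ (fricative → stop, matching a stop) — only manner changes, and always toward the following segment.

manner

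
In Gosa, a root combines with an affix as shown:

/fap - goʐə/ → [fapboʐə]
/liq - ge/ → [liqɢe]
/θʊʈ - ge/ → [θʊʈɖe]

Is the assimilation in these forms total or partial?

Underlying /g/ is realised as [b] next to /p/; /p/ itself does not change.
The change velar → bilabial matches the place of the preceding /p/, identifying this as place assimilation.
Manner and voice are unchanged, so the assimilation is partial, not total.
The other alternating forms pattern the same way: /g/ → [ɢ] after /q/ (velar → uvular, matching uvular); /g/ → [ɖ] after /ʈ/ (velar → retroflex, matching retroflex) — only place changes, and always toward the preceding segment.

partial assimilation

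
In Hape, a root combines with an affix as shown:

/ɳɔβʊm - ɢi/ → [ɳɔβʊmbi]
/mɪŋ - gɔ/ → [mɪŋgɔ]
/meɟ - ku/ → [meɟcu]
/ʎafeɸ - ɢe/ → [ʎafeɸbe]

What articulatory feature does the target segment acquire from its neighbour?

Underlying /ɢ/ is realised as [b] next to /m/; /m/ itself does not change.
/ɢ/ is uvular while /m/ is bilabial; the output [b] is bilabial, matching the trigger — so the feature that spreads is place.
The other alternating forms pattern the same way: /k/ → [c] after /ɟ/ (velar → palatal, matching palatal); /ɢ/ → [b] after /ɸ/ (uvular → bilabial, matching bilabial) — only place changes, and always toward the preceding segment.
Nothing changes in [mɪŋgɔ]: there the adjacent consonants already agree in place (/g/ and /ŋ/ are both velar), so this form is consistent with the same rule.

place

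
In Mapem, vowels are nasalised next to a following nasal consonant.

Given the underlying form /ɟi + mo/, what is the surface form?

[ɟĩmo]

The vowel /i/ is adjacent to the following nasal /m/, so it acquires [+nasal] and surfaces as [ĩ].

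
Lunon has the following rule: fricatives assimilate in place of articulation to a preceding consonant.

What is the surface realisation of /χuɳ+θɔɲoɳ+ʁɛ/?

/θ/ is a voiceless dental fricative. The preceding trigger /ɳ/ is retroflex, so /θ/ must become retroflex as well.
A voiceless retroflex fricative is [ʂ], so the surface segment is [ʂ].
The same rule applies at the second boundary: /ʁ/ → [ʐ] next to /ɳ/.

[χuɳʂɔɲoɳʐɛ]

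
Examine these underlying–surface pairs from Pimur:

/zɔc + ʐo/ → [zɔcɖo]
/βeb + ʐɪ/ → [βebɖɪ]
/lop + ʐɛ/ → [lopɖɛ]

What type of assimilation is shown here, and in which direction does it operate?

progressive manner assimilation

The segment that alternates is /ʐ/, which surfaces as [ɖ] when adjacent to /c/.
/ʐ/ is a fricative while /c/ is a stop; the output [ɖ] is a stop, matching the trigger — so the feature that spreads is manner.
Place and voice are unchanged, so the assimilation is partial, not total.
Checking the remaining alternations: /ʐ/ → [ɖ] after /b/ (fricative → stop, matching a stop); /ʐ/ → [ɖ] after /p/ (fricative → stop, matching a stop) — only manner changes, and always toward the preceding segment.
The trigger is the preceding segment, so the direction is progressive (perseverative).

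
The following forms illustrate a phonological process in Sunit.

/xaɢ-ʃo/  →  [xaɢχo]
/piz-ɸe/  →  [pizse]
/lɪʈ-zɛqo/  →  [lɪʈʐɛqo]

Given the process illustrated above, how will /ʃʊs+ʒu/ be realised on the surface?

The data show progressive place assimilation: /ʃ/ → [χ] after /ɢ/; /ɸ/ → [s] after /z/; /z/ → [ʐ] after /ʈ/. In each pair only place changes, matching the preceding consonant, while manner and voice stay constant.
The rule targets /ʒ/ (voiced postalveolar fricative), which sits after the trigger /s/ (alveolar).
Changing only its place to alveolar gives [z] — the voiced alveolar fricative.

[ʃʊszu]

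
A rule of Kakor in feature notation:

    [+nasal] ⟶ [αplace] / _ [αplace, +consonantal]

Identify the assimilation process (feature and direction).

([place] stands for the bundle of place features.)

The rule copies the place features (abbreviated [place]) from the environment onto the target, so the assimilating feature is place.
The conditioning segment sits to the right of the focus bar, meaning the trigger follows the segment that changes — regressive assimilation.

regressive place assimilation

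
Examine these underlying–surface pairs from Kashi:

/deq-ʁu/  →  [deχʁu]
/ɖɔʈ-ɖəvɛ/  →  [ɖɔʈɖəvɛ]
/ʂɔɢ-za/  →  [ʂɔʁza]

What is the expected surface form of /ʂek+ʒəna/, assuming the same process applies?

[ʂexʒəna]

The data show regressive manner assimilation: /q/ → [χ] before /ʁ/; /ɢ/ → [ʁ] before /z/. In each pair only manner changes, matching the following consonant, while place and voice stay constant.
No alternation appears in [ɖɔʈɖəvɛ]: there the adjacent consonants already agree in manner (/ʈ/ and /ɖ/ are both stops), so this form is consistent with the same rule.
/k/ is a voiceless velar stop. The following trigger /ʒ/ is a fricative, so /k/ must become a fricative as well.
A voiceless velar fricative is [x], so the surface segment is [x].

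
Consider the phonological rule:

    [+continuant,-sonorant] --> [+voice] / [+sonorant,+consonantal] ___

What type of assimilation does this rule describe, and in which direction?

The structural change is [+voice], and the conditioning segment [+sonorant,+consonantal] (a sonorant consonant) is itself voiced, so the target comes to share the voicing of its neighbour — voicing assimilation.
Since the environment is written before the underscore, the trigger precedes the target; the direction is progressive.

progressive voicing assimilation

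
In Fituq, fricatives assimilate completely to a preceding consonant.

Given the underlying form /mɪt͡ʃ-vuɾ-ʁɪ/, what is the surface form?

/v/ is the segment targeted by the rule; it sits immediately after /t͡ʃ/, so it assimilates completely and surfaces as [t͡ʃ].
At the second juncture, /ʁ/ likewise becomes [ɾ] adjacent to /ɾ/.

[mɪt͡ʃt͡ʃuɾɾɪ]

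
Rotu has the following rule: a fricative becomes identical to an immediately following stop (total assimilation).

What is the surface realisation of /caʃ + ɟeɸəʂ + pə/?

[caɟɟeɸəppə]

/ʃ/ is the segment targeted by the rule; it sits immediately before /ɟ/, so it assimilates completely and surfaces as [ɟ].
At the second juncture, /ʂ/ likewise becomes [p] adjacent to /p/.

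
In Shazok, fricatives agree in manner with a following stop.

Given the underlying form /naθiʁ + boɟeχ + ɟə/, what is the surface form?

/ʁ/ is a voiced uvular fricative. The following trigger /b/ is a stop, so /ʁ/ must become a stop as well.
The voiced uvular stop is [ɢ], so /ʁ/ → [ɢ].
At the second juncture, /χ/ likewise becomes [q] adjacent to /ɟ/.

[naθiɢboɟeqɟə]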